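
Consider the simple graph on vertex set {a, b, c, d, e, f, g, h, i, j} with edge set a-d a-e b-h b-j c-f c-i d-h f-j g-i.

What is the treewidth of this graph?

1

A width-1 tree decomposition is:
Bags: B1 = {a, e}  B2 = {a, d}  B3 = {d, h}  B4 = {b, h}  B5 = {b, j}  B6 = {f, j}  B7 = {c, f}  B8 = {c, i}  B9 = {g, i}
Tree: B1–B2, B2–B3, B3–B4, B4–B5, B5–B6, B6–B7, B7–B8, B8–B9
Each bag holds 2 vertices, so the decomposition has width 1, which upper-bounds the treewidth. G has an edge, so its treewidth is at least 1. The upper and lower bounds meet at 1, so that is the treewidth.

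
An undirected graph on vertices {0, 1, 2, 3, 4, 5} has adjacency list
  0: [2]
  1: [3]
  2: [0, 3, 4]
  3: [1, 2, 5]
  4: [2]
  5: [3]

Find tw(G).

A width-1 tree decomposition is:
Bags: B1 = {2, 3}  B2 = {0, 2}  B3 = {3, 5}  B4 = {2, 4}  B5 = {1, 3}
Tree: B1–B2, B1–B3, B1–B4, B1–B5
Every bag has size at most 2, so the width is 2 − 1 = 1 and tw(G) ≤ 1. G has an edge, so its treewidth is at least 1. The upper and lower bounds meet at 1, so that is the treewidth.

1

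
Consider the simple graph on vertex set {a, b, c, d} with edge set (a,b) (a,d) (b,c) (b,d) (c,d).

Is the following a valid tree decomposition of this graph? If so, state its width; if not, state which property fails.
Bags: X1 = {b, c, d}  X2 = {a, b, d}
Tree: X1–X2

Yes; width 2.

Every vertex of G appears in some bag (union = {a, b, c, d}); every edge is covered by a bag; and for each vertex v the set of bags containing v is connected in the bag tree. The decomposition is therefore valid. The largest bag has 3 vertices, so the width is 2.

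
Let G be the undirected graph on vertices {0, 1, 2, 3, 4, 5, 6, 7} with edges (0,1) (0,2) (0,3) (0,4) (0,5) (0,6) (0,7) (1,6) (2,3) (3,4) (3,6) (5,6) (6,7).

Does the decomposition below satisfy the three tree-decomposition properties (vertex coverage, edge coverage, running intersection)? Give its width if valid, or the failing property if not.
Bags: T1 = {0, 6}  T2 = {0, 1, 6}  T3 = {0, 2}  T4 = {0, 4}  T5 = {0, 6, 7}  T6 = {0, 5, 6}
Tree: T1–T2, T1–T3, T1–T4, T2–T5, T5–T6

A tree decomposition must satisfy three properties: every vertex lies in some bag; for every edge, both endpoints lie together in some bag; and for every vertex, the bags containing it form a connected subtree. Here vertex 3 appears in no bag, so the decomposition is invalid.

No — vertex 3 appears in no bag.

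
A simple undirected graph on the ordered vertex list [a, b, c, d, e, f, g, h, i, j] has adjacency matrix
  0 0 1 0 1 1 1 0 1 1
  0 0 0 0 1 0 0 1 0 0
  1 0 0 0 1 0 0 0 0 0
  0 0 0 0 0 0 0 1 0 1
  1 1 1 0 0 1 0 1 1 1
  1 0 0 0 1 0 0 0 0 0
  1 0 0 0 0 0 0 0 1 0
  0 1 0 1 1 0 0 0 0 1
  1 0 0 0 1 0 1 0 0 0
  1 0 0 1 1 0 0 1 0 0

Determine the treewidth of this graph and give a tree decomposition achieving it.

Every bag has size at most 3, so the width is 3 − 1 = 2 and tw(G) ≤ 2. For the lower bound, the 3 vertices {d, h, j} are pairwise adjacent, and any tree decomposition puts a clique entirely inside one bag — forcing width ≥ 2. Combining the bounds, tw(G) = 2.

Treewidth 2.
One such decomposition:
Bags: B1 = {a, e, i}  B2 = {a, e, j}  B3 = {e, h, j}  B4 = {a, c, e}  B5 = {a, e, f}  B6 = {d, h, j}  B7 = {a, g, i}  B8 = {b, e, h}
Tree: B1–B2, B2–B3, B1–B4, B1–B5, B3–B6, B1–B7, B3–B8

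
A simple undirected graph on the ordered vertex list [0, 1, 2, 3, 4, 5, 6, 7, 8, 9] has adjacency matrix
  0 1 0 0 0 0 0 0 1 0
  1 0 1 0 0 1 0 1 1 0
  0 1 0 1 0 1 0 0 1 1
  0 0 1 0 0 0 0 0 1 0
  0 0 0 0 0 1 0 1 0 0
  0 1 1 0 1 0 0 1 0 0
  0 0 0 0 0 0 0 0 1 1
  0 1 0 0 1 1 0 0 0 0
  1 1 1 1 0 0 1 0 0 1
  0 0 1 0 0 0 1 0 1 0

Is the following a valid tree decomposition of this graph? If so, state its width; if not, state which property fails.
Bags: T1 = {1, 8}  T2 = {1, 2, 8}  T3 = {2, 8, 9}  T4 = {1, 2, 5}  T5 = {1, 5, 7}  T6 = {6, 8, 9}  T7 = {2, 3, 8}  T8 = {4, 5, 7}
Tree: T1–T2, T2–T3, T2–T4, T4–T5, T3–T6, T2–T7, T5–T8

A tree decomposition must satisfy three properties: every vertex lies in some bag; for every edge, both endpoints lie together in some bag; and for every vertex, the bags containing it form a connected subtree. Here vertex 0 appears in no bag, so the decomposition is invalid.

No — vertex 0 appears in no bag.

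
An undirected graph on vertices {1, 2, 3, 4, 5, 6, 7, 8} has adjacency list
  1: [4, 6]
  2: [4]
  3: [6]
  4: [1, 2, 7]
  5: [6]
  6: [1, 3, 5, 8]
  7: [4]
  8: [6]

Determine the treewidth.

1

A width-1 tree decomposition is:
Bags: B1 = {1, 6}  B2 = {6, 8}  B3 = {1, 4}  B4 = {2, 4}  B5 = {3, 6}  B6 = {4, 7}  B7 = {5, 6}
Tree: B1–B2, B1–B3, B3–B4, B1–B5, B3–B6, B5–B7
The largest bag has 2 vertices, giving width 1; this decomposition certifies tw(G) ≤ 1. Any graph with an edge has treewidth ≥ 1, and G has the edge 1–6. Hence tw(G) = 1 exactly.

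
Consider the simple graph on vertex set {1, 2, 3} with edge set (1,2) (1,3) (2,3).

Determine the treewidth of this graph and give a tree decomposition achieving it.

With just one bag of size 3, the width is 3 − 1 = 2, so tw(G) ≤ 2. Conversely, {1, 2, 3} is a clique of size 3, and the vertices of any clique must share a bag in every tree decomposition; so some bag has ≥ 3 vertices and tw(G) ≥ 2. The upper and lower bounds meet at 2, so that is the treewidth.

Treewidth 2.
Bags: B1 = {1, 2, 3}
Tree: (single bag)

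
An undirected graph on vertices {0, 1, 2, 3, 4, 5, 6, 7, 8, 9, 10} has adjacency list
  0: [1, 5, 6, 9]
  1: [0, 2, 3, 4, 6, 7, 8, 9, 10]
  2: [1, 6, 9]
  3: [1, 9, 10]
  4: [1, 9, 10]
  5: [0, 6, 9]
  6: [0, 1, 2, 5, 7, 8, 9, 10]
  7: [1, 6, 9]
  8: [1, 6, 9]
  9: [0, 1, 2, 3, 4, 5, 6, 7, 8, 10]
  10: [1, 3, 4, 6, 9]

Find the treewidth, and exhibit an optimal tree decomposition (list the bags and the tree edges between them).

Each bag holds 4 vertices, so the decomposition has width 3, which upper-bounds the treewidth. For the lower bound, the 4 vertices {1, 3, 9, 10} are pairwise adjacent, and any tree decomposition puts a clique entirely inside one bag — forcing width ≥ 3. The upper and lower bounds meet at 3, so that is the treewidth.

Treewidth 3.
Bags: B1 = {1, 6, 9, 10}  B2 = {0, 1, 6, 9}  B3 = {1, 6, 8, 9}  B4 = {1, 3, 9, 10}  B5 = {1, 6, 7, 9}  B6 = {1, 4, 9, 10}  B7 = {0, 5, 6, 9}  B8 = {1, 2, 6, 9}
Tree: B1–B2, B2–B3, B1–B4, B1–B5, B1–B6, B2–B7, B1–B8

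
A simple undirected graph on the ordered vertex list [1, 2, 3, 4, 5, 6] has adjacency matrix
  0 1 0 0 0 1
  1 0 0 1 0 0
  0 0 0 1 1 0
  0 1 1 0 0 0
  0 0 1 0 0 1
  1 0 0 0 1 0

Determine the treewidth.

A width-2 tree decomposition is:
Bags: B1 = {1, 5, 6}  B2 = {1, 3, 5}  B3 = {1, 3, 4}  B4 = {1, 2, 4}
Tree: B1–B2, B2–B3, B3–B4
The largest bag has 3 vertices, giving width 2; this decomposition certifies tw(G) ≤ 2. For the lower bound, G contains the cycle 1–6–5–3–4–2–1, so G is not a forest; only forests have treewidth ≤ 1, hence tw(G) ≥ 2. Therefore the treewidth is 2.

2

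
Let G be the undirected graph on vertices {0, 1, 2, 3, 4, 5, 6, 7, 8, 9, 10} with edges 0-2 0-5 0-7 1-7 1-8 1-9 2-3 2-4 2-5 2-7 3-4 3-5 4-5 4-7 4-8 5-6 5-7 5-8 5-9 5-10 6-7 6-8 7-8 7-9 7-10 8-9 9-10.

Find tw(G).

3

A width-3 tree decomposition is:
Bags: B1 = {5, 7, 8, 9}  B2 = {4, 5, 7, 8}  B3 = {5, 6, 7, 8}  B4 = {2, 4, 5, 7}  B5 = {1, 7, 8, 9}  B6 = {2, 3, 4, 5}  B7 = {0, 2, 5, 7}  B8 = {5, 7, 9, 10}
Tree: B1–B2, B1–B3, B2–B4, B1–B5, B4–B6, B4–B7, B1–B8
The largest bag has 4 vertices, giving width 3; this decomposition certifies tw(G) ≤ 3. For the lower bound, the 4 vertices {1, 7, 8, 9} are pairwise adjacent, and any tree decomposition puts a clique entirely inside one bag — forcing width ≥ 3. The upper and lower bounds meet at 3, so that is the treewidth.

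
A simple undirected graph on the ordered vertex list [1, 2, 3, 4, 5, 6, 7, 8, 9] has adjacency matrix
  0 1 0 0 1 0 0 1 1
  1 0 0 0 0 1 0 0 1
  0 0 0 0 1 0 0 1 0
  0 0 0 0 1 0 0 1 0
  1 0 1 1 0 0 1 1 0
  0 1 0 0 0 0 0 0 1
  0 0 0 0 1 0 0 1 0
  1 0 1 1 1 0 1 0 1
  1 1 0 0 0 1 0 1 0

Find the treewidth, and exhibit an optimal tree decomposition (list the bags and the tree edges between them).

Treewidth 2.
One optimal decomposition is:
Bags: B1 = {1, 8, 9}  B2 = {1, 5, 8}  B3 = {3, 5, 8}  B4 = {4, 5, 8}  B5 = {1, 2, 9}  B6 = {5, 7, 8}  B7 = {2, 6, 9}
Tree: B1–B2, B2–B3, B2–B4, B1–B5, B3–B6, B5–B7

Each bag holds 3 vertices, so the decomposition has width 2, which upper-bounds the treewidth. For the lower bound, the 3 vertices {1, 8, 9} are pairwise adjacent, and any tree decomposition puts a clique entirely inside one bag — forcing width ≥ 2. The upper and lower bounds meet at 2, so that is the treewidth.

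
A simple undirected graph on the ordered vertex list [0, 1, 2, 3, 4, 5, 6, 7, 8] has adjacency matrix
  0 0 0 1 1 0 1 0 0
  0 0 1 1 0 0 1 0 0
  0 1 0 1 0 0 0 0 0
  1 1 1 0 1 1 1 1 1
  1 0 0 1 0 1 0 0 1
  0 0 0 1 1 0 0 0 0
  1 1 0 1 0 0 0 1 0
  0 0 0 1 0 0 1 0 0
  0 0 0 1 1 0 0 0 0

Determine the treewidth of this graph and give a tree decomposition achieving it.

Treewidth 2.
One such decomposition:
Bags: B1 = {0, 3, 4}  B2 = {3, 4, 5}  B3 = {3, 4, 8}  B4 = {0, 3, 6}  B5 = {3, 6, 7}  B6 = {1, 3, 6}  B7 = {1, 2, 3}
Tree: B1–B2, B2–B3, B1–B4, B4–B5, B4–B6, B6–B7

Each bag holds 3 vertices, so the decomposition has width 2, which upper-bounds the treewidth. For the lower bound, the 3 vertices {1, 2, 3} are pairwise adjacent, and any tree decomposition puts a clique entirely inside one bag — forcing width ≥ 2. The upper and lower bounds meet at 2, so that is the treewidth.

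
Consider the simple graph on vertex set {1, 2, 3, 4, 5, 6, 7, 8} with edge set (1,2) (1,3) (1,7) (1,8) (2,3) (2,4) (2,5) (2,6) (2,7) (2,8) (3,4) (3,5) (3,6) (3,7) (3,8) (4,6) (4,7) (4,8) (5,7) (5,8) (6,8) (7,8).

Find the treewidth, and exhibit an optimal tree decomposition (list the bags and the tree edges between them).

Treewidth 4.
Bags: B1 = {2, 3, 5, 7, 8}  B2 = {2, 3, 4, 7, 8}  B3 = {1, 2, 3, 7, 8}  B4 = {2, 3, 4, 6, 8}
Tree: B1–B2, B2–B3, B2–B4

Each bag holds 5 vertices, so the decomposition has width 4, which upper-bounds the treewidth. Conversely, {2, 3, 4, 6, 8} is a clique of size 5, and the vertices of any clique must share a bag in every tree decomposition; so some bag has ≥ 5 vertices and tw(G) ≥ 4. Combining the bounds, tw(G) = 4.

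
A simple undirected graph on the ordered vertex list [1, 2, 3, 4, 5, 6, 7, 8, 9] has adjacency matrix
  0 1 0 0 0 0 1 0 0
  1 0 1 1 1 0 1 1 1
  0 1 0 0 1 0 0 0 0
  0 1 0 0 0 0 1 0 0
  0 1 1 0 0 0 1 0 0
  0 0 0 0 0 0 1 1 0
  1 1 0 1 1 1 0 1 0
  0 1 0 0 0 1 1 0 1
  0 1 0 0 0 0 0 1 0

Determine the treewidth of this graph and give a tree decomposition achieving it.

Treewidth 2.
One such decomposition:
Bags: B1 = {2, 8, 9}  B2 = {2, 7, 8}  B3 = {2, 5, 7}  B4 = {2, 4, 7}  B5 = {2, 3, 5}  B6 = {1, 2, 7}  B7 = {6, 7, 8}
Tree: B1–B2, B2–B3, B2–B4, B3–B5, B2–B6, B2–B7

Each bag holds 3 vertices, so the decomposition has width 2, which upper-bounds the treewidth. Conversely, {2, 8, 9} is a clique of size 3, and the vertices of any clique must share a bag in every tree decomposition; so some bag has ≥ 3 vertices and tw(G) ≥ 2. The upper and lower bounds meet at 2, so that is the treewidth.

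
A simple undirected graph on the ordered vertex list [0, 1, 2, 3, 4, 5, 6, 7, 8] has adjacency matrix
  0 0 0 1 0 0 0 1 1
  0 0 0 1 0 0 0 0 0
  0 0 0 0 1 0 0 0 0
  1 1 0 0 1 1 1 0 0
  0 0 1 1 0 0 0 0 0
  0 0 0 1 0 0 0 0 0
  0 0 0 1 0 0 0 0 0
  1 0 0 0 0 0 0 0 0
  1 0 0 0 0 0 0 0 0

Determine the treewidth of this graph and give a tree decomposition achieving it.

Treewidth 1.
One such decomposition:
Bags: B1 = {0, 7}  B2 = {0, 3}  B3 = {1, 3}  B4 = {3, 4}  B5 = {2, 4}  B6 = {3, 6}  B7 = {0, 8}  B8 = {3, 5}
Tree: B1–B2, B2–B3, B2–B4, B4–B5, B2–B6, B1–B7, B6–B8

Every bag has size at most 2, so the width is 2 − 1 = 1 and tw(G) ≤ 1. Any graph with an edge has treewidth ≥ 1, and G has the edge 7–0. Hence tw(G) = 1 exactly.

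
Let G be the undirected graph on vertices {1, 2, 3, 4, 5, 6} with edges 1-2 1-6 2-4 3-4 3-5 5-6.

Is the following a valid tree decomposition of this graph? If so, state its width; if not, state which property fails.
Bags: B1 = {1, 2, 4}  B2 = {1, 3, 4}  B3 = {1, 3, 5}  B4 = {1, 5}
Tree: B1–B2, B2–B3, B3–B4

No — vertex 6 appears in no bag.

A tree decomposition must satisfy three properties: every vertex lies in some bag; for every edge, both endpoints lie together in some bag; and for every vertex, the bags containing it form a connected subtree. Here vertex 6 appears in no bag, so the decomposition is invalid.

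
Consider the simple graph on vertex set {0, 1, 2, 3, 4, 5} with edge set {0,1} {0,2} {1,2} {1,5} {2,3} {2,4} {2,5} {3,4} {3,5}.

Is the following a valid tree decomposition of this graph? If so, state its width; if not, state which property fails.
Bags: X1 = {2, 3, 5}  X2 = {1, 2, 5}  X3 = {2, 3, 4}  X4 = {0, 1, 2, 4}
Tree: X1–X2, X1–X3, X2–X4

A tree decomposition must satisfy three properties: every vertex lies in some bag; for every edge, both endpoints lie together in some bag; and for every vertex, the bags containing it form a connected subtree. Here bags containing vertex 4 are not connected in the tree, so the decomposition is invalid.

No — bags containing vertex 4 are not connected in the tree.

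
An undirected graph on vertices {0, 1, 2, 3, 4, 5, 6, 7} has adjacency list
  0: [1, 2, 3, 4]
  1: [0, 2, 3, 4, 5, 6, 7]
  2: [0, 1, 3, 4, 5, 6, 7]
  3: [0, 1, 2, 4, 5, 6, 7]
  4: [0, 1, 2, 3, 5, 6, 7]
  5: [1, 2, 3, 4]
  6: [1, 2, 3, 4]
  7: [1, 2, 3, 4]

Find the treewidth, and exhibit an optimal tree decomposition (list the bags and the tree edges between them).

Each bag holds 5 vertices, so the decomposition has width 4, which upper-bounds the treewidth. For the lower bound, the 5 vertices {0, 1, 2, 3, 4} are pairwise adjacent, and any tree decomposition puts a clique entirely inside one bag — forcing width ≥ 4. Therefore the treewidth is 4.

Treewidth 4.
Bags: B1 = {1, 2, 3, 4, 6}  B2 = {1, 2, 3, 4, 5}  B3 = {1, 2, 3, 4, 7}  B4 = {0, 1, 2, 3, 4}
Tree: B1–B2, B1–B3, B2–B4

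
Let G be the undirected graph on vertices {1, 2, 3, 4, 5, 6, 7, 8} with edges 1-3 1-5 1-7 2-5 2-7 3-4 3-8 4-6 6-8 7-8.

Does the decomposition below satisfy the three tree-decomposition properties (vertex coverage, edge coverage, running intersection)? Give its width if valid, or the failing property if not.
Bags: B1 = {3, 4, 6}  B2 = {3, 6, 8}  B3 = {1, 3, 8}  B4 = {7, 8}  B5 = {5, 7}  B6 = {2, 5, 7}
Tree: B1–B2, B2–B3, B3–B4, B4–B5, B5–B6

A tree decomposition must satisfy three properties: every vertex lies in some bag; for every edge, both endpoints lie together in some bag; and for every vertex, the bags containing it form a connected subtree. Here edge (1,7) lies in no bag, so the decomposition is invalid.

No — edge (1,7) lies in no bag.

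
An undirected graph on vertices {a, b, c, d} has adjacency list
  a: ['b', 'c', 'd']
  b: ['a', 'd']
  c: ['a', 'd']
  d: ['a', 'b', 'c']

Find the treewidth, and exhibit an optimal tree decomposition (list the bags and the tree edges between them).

The largest bag has 3 vertices, giving width 2; this decomposition certifies tw(G) ≤ 2. On the other hand G contains the 3-clique {a, c, d}. A clique must lie in a single bag of any decomposition, so no decomposition can have width below 2. Combining the bounds, tw(G) = 2.

Treewidth 2.
One optimal decomposition is:
Bags: B1 = {a, b, d}  B2 = {a, c, d}
Tree: B1–B2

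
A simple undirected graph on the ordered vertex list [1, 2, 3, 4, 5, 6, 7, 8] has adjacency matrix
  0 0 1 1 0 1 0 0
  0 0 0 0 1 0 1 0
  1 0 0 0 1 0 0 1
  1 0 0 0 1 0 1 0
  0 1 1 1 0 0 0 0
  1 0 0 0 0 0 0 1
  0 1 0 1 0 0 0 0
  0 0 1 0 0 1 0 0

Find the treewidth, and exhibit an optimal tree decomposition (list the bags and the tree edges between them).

Treewidth 2.
Bags: B1 = {2, 5, 7}  B2 = {4, 5, 7}  B3 = {3, 4, 5}  B4 = {1, 3, 4}  B5 = {1, 3, 8}  B6 = {1, 6, 8}
Tree: B1–B2, B2–B3, B3–B4, B4–B5, B5–B6

Every bag has size at most 3, so the width is 3 − 1 = 2 and tw(G) ≤ 2. Since 2–7–4–5–2 is a cycle in G, G is not acyclic. Forests are exactly the graphs of treewidth ≤ 1, so tw(G) ≥ 2. The upper and lower bounds meet at 2, so that is the treewidth.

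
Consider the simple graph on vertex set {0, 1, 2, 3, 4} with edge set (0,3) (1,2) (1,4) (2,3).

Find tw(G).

A width-1 tree decomposition is:
Bags: B1 = {2, 3}  B2 = {0, 3}  B3 = {1, 2}  B4 = {1, 4}
Tree: B1–B2, B1–B3, B3–B4
The largest bag has 2 vertices, giving width 1; this decomposition certifies tw(G) ≤ 1. Since G has at least one edge (e.g. 2–3), it is not an edgeless graph, so tw(G) ≥ 1. The upper and lower bounds meet at 1, so that is the treewidth.

1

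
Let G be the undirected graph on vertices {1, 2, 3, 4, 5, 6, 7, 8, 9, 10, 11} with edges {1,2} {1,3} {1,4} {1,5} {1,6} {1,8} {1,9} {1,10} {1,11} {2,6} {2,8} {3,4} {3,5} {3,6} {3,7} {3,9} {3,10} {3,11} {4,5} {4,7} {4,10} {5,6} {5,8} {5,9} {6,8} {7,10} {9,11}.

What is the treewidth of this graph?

3

A width-3 tree decomposition is:
Bags: B1 = {1, 5, 6, 8}  B2 = {1, 2, 6, 8}  B3 = {1, 3, 5, 6}  B4 = {1, 3, 4, 5}  B5 = {1, 3, 4, 10}  B6 = {1, 3, 5, 9}  B7 = {3, 4, 7, 10}  B8 = {1, 3, 9, 11}
Tree: B1–B2, B1–B3, B3–B4, B4–B5, B4–B6, B5–B7, B6–B8
The largest bag has 4 vertices, giving width 3; this decomposition certifies tw(G) ≤ 3. For the lower bound, the 4 vertices {1, 2, 6, 8} are pairwise adjacent, and any tree decomposition puts a clique entirely inside one bag — forcing width ≥ 3. Combining the bounds, tw(G) = 3.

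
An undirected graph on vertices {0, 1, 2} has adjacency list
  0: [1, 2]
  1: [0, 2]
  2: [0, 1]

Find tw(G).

2

A width-2 tree decomposition is:
Bags: B1 = {0, 1, 2}
Tree: (single bag)
With just one bag of size 3, the width is 3 − 1 = 2, so tw(G) ≤ 2. Conversely, {0, 1, 2} is a clique of size 3, and the vertices of any clique must share a bag in every tree decomposition; so some bag has ≥ 3 vertices and tw(G) ≥ 2. Combining the bounds, tw(G) = 2.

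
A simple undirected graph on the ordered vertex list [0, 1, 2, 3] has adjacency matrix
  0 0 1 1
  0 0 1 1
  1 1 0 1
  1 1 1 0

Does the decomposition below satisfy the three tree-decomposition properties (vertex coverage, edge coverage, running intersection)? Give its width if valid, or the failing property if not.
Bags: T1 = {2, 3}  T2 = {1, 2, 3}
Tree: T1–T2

A tree decomposition must satisfy three properties: every vertex lies in some bag; for every edge, both endpoints lie together in some bag; and for every vertex, the bags containing it form a connected subtree. Here vertex 0 appears in no bag, so the decomposition is invalid.

No — vertex 0 appears in no bag.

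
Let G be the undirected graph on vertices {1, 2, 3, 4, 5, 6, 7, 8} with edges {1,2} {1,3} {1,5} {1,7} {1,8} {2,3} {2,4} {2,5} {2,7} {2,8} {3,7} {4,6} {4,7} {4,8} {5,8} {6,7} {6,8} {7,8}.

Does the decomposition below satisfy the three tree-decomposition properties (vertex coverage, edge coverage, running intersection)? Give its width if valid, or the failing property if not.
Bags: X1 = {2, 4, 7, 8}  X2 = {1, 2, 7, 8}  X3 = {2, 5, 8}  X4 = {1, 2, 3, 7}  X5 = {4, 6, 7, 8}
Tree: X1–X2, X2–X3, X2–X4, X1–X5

No — edge (1,5) lies in no bag.

A tree decomposition must satisfy three properties: every vertex lies in some bag; for every edge, both endpoints lie together in some bag; and for every vertex, the bags containing it form a connected subtree. Here edge (1,5) lies in no bag, so the decomposition is invalid.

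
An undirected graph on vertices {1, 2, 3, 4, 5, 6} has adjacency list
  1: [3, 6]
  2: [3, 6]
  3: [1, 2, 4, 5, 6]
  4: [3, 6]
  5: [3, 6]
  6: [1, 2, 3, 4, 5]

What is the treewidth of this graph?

2

A width-2 tree decomposition is:
Bags: B1 = {1, 3, 6}  B2 = {3, 4, 6}  B3 = {2, 3, 6}  B4 = {3, 5, 6}
Tree: B1–B2, B1–B3, B1–B4
The largest bag has 3 vertices, giving width 2; this decomposition certifies tw(G) ≤ 2. On the other hand G contains the 3-clique {1, 3, 6}. A clique must lie in a single bag of any decomposition, so no decomposition can have width below 2. Hence tw(G) = 2 exactly.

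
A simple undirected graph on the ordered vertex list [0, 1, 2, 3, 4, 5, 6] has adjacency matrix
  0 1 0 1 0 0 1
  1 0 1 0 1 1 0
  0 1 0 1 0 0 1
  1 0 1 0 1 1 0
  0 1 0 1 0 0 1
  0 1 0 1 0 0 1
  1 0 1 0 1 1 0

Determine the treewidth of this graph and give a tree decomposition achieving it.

Treewidth 3.
Bags: B1 = {1, 3, 5, 6}  B2 = {1, 2, 3, 6}  B3 = {0, 1, 3, 6}  B4 = {1, 3, 4, 6}
Tree: B1–B2, B2–B3, B3–B4

Each bag holds 4 vertices, so the decomposition has width 3, which upper-bounds the treewidth. For the lower bound: the 4 vertex sets {3,5}, {1,2}, {6}, {0} are disjoint, each induces a connected subgraph, and every pair is joined by at least one edge of G. Contracting each set to a single vertex therefore yields K_{4} as a minor, and since treewidth is minor-monotone, tw(G) ≥ tw(K_{4}) = 3. Combining the bounds, tw(G) = 3.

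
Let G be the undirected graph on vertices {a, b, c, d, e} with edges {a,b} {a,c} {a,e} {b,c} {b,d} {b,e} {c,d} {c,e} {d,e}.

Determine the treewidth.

A width-3 tree decomposition is:
Bags: B1 = {a, b, c, e}  B2 = {b, c, d, e}
Tree: B1–B2
Each bag holds 4 vertices, so the decomposition has width 3, which upper-bounds the treewidth. Conversely, {b, c, d, e} is a clique of size 4, and the vertices of any clique must share a bag in every tree decomposition; so some bag has ≥ 4 vertices and tw(G) ≥ 3. Combining the bounds, tw(G) = 3.

3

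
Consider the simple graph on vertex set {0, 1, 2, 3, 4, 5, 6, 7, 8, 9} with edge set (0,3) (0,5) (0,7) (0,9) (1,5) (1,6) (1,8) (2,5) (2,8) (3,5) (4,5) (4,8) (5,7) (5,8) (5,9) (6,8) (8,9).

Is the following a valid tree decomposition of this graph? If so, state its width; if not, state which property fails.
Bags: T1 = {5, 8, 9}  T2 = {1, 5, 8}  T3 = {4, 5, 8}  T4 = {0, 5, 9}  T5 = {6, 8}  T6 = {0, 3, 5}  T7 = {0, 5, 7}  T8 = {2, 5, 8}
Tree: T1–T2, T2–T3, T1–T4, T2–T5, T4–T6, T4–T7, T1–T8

A tree decomposition must satisfy three properties: every vertex lies in some bag; for every edge, both endpoints lie together in some bag; and for every vertex, the bags containing it form a connected subtree. Here edge (1,6) lies in no bag, so the decomposition is invalid.

No — edge (1,6) lies in no bag.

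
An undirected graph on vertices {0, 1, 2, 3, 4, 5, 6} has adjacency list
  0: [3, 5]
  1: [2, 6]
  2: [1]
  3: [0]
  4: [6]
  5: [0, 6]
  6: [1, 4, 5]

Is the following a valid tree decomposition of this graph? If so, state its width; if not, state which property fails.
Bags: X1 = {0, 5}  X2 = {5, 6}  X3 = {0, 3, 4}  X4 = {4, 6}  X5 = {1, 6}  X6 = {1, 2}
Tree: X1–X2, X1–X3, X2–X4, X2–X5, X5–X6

No — bags containing vertex 4 are not connected in the tree.

A tree decomposition must satisfy three properties: every vertex lies in some bag; for every edge, both endpoints lie together in some bag; and for every vertex, the bags containing it form a connected subtree. Here bags containing vertex 4 are not connected in the tree, so the decomposition is invalid.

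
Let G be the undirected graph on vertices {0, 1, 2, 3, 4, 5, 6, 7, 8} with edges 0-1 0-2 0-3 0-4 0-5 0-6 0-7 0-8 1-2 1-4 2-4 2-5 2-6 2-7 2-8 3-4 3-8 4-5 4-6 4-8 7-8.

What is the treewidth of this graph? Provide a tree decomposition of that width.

Each bag holds 4 vertices, so the decomposition has width 3, which upper-bounds the treewidth. On the other hand G contains the 4-clique {0, 2, 4, 8}. A clique must lie in a single bag of any decomposition, so no decomposition can have width below 3. Combining the bounds, tw(G) = 3.

Treewidth 3.
Bags: B1 = {0, 2, 4, 5}  B2 = {0, 2, 4, 8}  B3 = {0, 2, 7, 8}  B4 = {0, 1, 2, 4}  B5 = {0, 3, 4, 8}  B6 = {0, 2, 4, 6}
Tree: B1–B2, B2–B3, B2–B4, B2–B5, B1–B6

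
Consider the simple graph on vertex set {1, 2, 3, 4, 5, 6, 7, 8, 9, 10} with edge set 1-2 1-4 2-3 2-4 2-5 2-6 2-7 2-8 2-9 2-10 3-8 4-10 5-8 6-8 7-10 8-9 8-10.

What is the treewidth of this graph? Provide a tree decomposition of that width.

Treewidth 2.
One optimal decomposition is:
Bags: B1 = {2, 5, 8}  B2 = {2, 8, 9}  B3 = {2, 3, 8}  B4 = {2, 6, 8}  B5 = {2, 8, 10}  B6 = {2, 4, 10}  B7 = {2, 7, 10}  B8 = {1, 2, 4}
Tree: B1–B2, B2–B3, B3–B4, B2–B5, B5–B6, B5–B7, B6–B8

Every bag has size at most 3, so the width is 3 − 1 = 2 and tw(G) ≤ 2. For the lower bound, the 3 vertices {2, 3, 8} are pairwise adjacent, and any tree decomposition puts a clique entirely inside one bag — forcing width ≥ 2. The upper and lower bounds meet at 2, so that is the treewidth.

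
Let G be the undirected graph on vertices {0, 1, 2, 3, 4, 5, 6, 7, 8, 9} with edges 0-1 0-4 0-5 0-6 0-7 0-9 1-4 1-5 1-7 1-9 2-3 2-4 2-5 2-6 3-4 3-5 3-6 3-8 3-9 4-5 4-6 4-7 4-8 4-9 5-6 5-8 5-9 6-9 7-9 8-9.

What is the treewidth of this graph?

A width-4 tree decomposition is:
Bags: B1 = {3, 4, 5, 8, 9}  B2 = {3, 4, 5, 6, 9}  B3 = {0, 4, 5, 6, 9}  B4 = {0, 1, 4, 5, 9}  B5 = {2, 3, 4, 5, 6}  B6 = {0, 1, 4, 7, 9}
Tree: B1–B2, B2–B3, B3–B4, B2–B5, B4–B6
Every bag has size at most 5, so the width is 5 − 1 = 4 and tw(G) ≤ 4. On the other hand G contains the 5-clique {0, 1, 4, 5, 9}. A clique must lie in a single bag of any decomposition, so no decomposition can have width below 4. The upper and lower bounds meet at 4, so that is the treewidth.

4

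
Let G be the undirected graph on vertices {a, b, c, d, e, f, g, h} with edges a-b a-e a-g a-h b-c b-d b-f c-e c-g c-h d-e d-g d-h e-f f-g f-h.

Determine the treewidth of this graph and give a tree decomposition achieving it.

Every bag has size at most 5, so the width is 5 − 1 = 4 and tw(G) ≤ 4. For the lower bound: the 5 vertex sets {a,b}, {d,g}, {f,h}, {c}, {e} are disjoint, each induces a connected subgraph, and every pair is joined by at least one edge of G. Contracting each set to a single vertex therefore yields K_{5} as a minor, and since treewidth is minor-monotone, tw(G) ≥ tw(K_{5}) = 4. The upper and lower bounds meet at 4, so that is the treewidth.

Treewidth 4.
One optimal decomposition is:
Bags: B1 = {a, b, c, d, f}  B2 = {a, c, d, f, g}  B3 = {a, c, d, f, h}  B4 = {a, c, d, e, f}
Tree: B1–B2, B2–B3, B3–B4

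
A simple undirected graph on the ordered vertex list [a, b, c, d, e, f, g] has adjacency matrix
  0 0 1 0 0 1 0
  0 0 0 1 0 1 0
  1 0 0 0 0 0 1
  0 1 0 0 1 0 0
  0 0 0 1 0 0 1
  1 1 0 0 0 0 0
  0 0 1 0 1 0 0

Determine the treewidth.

2

A width-2 tree decomposition is:
Bags: B1 = {a, b, f}  B2 = {a, b, c}  B3 = {b, c, g}  B4 = {b, e, g}  B5 = {b, d, e}
Tree: B1–B2, B2–B3, B3–B4, B4–B5
The largest bag has 3 vertices, giving width 2; this decomposition certifies tw(G) ≤ 2. The edges b–f–a–c–g–e–d–b form a cycle, so G is not a tree and its treewidth is at least 2. Combining the bounds, tw(G) = 2.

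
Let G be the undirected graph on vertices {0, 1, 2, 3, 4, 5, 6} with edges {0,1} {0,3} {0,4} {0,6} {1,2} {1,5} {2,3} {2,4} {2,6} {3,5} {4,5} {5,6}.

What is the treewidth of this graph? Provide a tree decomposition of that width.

The largest bag has 4 vertices, giving width 3; this decomposition certifies tw(G) ≤ 3. For the lower bound: the 4 vertex sets {2,4}, {1,5}, {0}, {3} are disjoint, each induces a connected subgraph, and every pair is joined by at least one edge of G. Contracting each set to a single vertex therefore yields K_{4} as a minor, and since treewidth is minor-monotone, tw(G) ≥ tw(K_{4}) = 3. Combining the bounds, tw(G) = 3.

Treewidth 3.
One such decomposition:
Bags: B1 = {0, 2, 4, 5}  B2 = {0, 1, 2, 5}  B3 = {0, 2, 3, 5}  B4 = {0, 2, 5, 6}
Tree: B1–B2, B2–B3, B3–B4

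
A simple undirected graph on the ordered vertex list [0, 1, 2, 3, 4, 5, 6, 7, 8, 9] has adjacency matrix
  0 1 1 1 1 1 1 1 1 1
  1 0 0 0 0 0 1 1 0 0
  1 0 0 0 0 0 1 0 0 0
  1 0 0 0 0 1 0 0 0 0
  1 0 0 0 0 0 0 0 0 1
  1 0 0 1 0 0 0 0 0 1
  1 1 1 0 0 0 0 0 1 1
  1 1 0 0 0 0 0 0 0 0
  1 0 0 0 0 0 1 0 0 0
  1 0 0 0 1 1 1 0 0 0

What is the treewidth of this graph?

A width-2 tree decomposition is:
Bags: B1 = {0, 6, 9}  B2 = {0, 6, 8}  B3 = {0, 4, 9}  B4 = {0, 1, 6}  B5 = {0, 5, 9}  B6 = {0, 1, 7}  B7 = {0, 2, 6}  B8 = {0, 3, 5}
Tree: B1–B2, B1–B3, B1–B4, B1–B5, B4–B6, B1–B7, B5–B8
Every bag has size at most 3, so the width is 3 − 1 = 2 and tw(G) ≤ 2. Conversely, {0, 3, 5} is a clique of size 3, and the vertices of any clique must share a bag in every tree decomposition; so some bag has ≥ 3 vertices and tw(G) ≥ 2. Combining the bounds, tw(G) = 2.

2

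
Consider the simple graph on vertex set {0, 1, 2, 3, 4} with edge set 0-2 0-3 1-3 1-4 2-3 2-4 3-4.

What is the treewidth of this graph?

2

A width-2 tree decomposition is:
Bags: B1 = {2, 3, 4}  B2 = {1, 3, 4}  B3 = {0, 2, 3}
Tree: B1–B2, B1–B3
The largest bag has 3 vertices, giving width 2; this decomposition certifies tw(G) ≤ 2. On the other hand G contains the 3-clique {1, 3, 4}. A clique must lie in a single bag of any decomposition, so no decomposition can have width below 2. Combining the bounds, tw(G) = 2.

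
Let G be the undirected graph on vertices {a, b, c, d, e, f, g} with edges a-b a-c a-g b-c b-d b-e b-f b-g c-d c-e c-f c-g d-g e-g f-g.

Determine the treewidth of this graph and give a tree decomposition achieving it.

Treewidth 3.
One optimal decomposition is:
Bags: B1 = {b, c, e, g}  B2 = {a, b, c, g}  B3 = {b, c, f, g}  B4 = {b, c, d, g}
Tree: B1–B2, B2–B3, B3–B4

Each bag holds 4 vertices, so the decomposition has width 3, which upper-bounds the treewidth. On the other hand G contains the 4-clique {b, c, d, g}. A clique must lie in a single bag of any decomposition, so no decomposition can have width below 3. Combining the bounds, tw(G) = 3.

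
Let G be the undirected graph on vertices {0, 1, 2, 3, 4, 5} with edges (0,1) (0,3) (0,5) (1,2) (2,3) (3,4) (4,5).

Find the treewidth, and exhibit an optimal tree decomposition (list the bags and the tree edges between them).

Each bag holds 3 vertices, so the decomposition has width 2, which upper-bounds the treewidth. The edges 1–2–3–0–1 form a cycle, so G is not a tree and its treewidth is at least 2. Therefore the treewidth is 2.

Treewidth 2.
Bags: B1 = {0, 1, 2}  B2 = {0, 2, 3}  B3 = {0, 3, 5}  B4 = {3, 4, 5}
Tree: B1–B2, B2–B3, B3–B4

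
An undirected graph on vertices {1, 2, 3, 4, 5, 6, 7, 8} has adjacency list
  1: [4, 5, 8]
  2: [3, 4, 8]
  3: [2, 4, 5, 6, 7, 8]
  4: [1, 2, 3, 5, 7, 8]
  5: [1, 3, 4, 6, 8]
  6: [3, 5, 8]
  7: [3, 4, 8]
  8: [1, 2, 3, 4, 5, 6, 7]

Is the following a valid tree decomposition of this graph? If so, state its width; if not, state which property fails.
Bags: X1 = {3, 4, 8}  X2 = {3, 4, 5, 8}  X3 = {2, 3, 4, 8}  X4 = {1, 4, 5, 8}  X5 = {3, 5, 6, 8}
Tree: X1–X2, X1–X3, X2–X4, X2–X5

A tree decomposition must satisfy three properties: every vertex lies in some bag; for every edge, both endpoints lie together in some bag; and for every vertex, the bags containing it form a connected subtree. Here vertex 7 appears in no bag, so the decomposition is invalid.

No — vertex 7 appears in no bag.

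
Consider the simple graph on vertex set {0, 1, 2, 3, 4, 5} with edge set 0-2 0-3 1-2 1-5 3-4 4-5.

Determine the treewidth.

A width-2 tree decomposition is:
Bags: B1 = {0, 1, 2}  B2 = {0, 1, 3}  B3 = {1, 3, 4}  B4 = {1, 4, 5}
Tree: B1–B2, B2–B3, B3–B4
The largest bag has 3 vertices, giving width 2; this decomposition certifies tw(G) ≤ 2. Since 1–2–0–3–4–5–1 is a cycle in G, G is not acyclic. Forests are exactly the graphs of treewidth ≤ 1, so tw(G) ≥ 2. Therefore the treewidth is 2.

2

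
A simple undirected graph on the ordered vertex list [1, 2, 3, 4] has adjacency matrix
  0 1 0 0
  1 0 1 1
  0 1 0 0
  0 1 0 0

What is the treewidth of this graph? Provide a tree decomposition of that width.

Each bag holds 2 vertices, so the decomposition has width 1, which upper-bounds the treewidth. Since G has at least one edge (e.g. 4–2), it is not an edgeless graph, so tw(G) ≥ 1. Combining the bounds, tw(G) = 1.

Treewidth 1.
Bags: B1 = {2, 4}  B2 = {2, 3}  B3 = {1, 2}
Tree: B1–B2, B1–B3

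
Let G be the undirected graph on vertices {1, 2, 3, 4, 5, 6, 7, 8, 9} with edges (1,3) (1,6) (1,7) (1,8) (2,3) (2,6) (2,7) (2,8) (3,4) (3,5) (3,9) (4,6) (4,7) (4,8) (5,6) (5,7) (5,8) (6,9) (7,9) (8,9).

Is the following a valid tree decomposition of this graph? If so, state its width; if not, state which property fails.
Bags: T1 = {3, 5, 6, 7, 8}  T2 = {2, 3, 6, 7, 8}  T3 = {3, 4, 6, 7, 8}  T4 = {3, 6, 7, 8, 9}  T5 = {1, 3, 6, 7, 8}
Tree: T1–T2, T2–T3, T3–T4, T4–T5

Checking the three conditions: (i) the bags cover all of {1, 2, 3, 4, 5, 6, 7, 8, 9}; (ii) for each edge, some bag contains both endpoints; (iii) the bags containing any fixed vertex form a subtree. All hold, so the decomposition is valid with width 5 − 1 = 4.

Yes; width 4.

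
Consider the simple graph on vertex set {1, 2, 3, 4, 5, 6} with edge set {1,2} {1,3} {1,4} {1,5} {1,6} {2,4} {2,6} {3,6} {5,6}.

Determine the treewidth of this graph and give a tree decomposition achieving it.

Treewidth 2.
One such decomposition:
Bags: B1 = {1, 2, 6}  B2 = {1, 2, 4}  B3 = {1, 5, 6}  B4 = {1, 3, 6}
Tree: B1–B2, B1–B3, B1–B4

Each bag holds 3 vertices, so the decomposition has width 2, which upper-bounds the treewidth. For the lower bound, the 3 vertices {1, 2, 4} are pairwise adjacent, and any tree decomposition puts a clique entirely inside one bag — forcing width ≥ 2. Combining the bounds, tw(G) = 2.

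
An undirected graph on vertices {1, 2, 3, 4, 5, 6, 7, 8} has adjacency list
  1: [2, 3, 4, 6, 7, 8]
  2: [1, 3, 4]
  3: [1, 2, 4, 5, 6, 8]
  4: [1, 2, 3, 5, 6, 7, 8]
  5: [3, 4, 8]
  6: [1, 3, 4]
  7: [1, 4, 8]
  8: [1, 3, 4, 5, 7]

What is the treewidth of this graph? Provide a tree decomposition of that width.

Treewidth 3.
Bags: B1 = {1, 3, 4, 8}  B2 = {1, 3, 4, 6}  B3 = {1, 2, 3, 4}  B4 = {3, 4, 5, 8}  B5 = {1, 4, 7, 8}
Tree: B1–B2, B1–B3, B1–B4, B1–B5

The largest bag has 4 vertices, giving width 3; this decomposition certifies tw(G) ≤ 3. For the lower bound, the 4 vertices {1, 3, 4, 8} are pairwise adjacent, and any tree decomposition puts a clique entirely inside one bag — forcing width ≥ 3. Combining the bounds, tw(G) = 3.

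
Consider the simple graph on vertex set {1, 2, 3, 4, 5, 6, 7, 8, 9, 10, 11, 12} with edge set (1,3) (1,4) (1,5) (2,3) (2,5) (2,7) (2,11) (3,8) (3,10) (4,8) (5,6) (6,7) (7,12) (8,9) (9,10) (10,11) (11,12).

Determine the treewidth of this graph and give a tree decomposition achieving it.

Each bag holds 4 vertices, so the decomposition has width 3, which upper-bounds the treewidth. For the lower bound: the 4 vertex sets {6,7,12}, {5}, {2}, {1,3,10,11} are disjoint, each induces a connected subgraph, and every pair is joined by at least one edge of G. Contracting each set to a single vertex therefore yields K_{4} as a minor, and since treewidth is minor-monotone, tw(G) ≥ tw(K_{4}) = 3. Combining the bounds, tw(G) = 3.

Treewidth 3.
One such decomposition:
Bags: B1 = {5, 6, 7, 12}  B2 = {2, 5, 7, 12}  B3 = {2, 5, 11, 12}  B4 = {1, 2, 5, 11}  B5 = {1, 2, 3, 11}  B6 = {1, 3, 10, 11}  B7 = {1, 3, 4, 10}  B8 = {3, 4, 8, 10}  B9 = {4, 8, 9, 10}
Tree: B1–B2, B2–B3, B3–B4, B4–B5, B5–B6, B6–B7, B7–B8, B8–B9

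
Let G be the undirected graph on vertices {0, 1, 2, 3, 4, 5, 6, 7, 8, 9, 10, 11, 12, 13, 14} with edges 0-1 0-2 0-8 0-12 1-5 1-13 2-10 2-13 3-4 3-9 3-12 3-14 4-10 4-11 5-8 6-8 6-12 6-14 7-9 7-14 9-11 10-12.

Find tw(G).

A width-3 tree decomposition is:
Bags: B1 = {1, 5, 8, 13}  B2 = {0, 1, 8, 13}  B3 = {0, 2, 8, 13}  B4 = {0, 2, 6, 8}  B5 = {0, 2, 6, 12}  B6 = {2, 6, 10, 12}  B7 = {6, 10, 12, 14}  B8 = {3, 10, 12, 14}  B9 = {3, 4, 10, 14}  B10 = {3, 4, 7, 14}  B11 = {3, 4, 7, 9}  B12 = {4, 7, 9, 11}
Tree: B1–B2, B2–B3, B3–B4, B4–B5, B5–B6, B6–B7, B7–B8, B8–B9, B9–B10, B10–B11, B11–B12
Each bag holds 4 vertices, so the decomposition has width 3, which upper-bounds the treewidth. For the lower bound: the 4 vertex sets {1,5,13}, {8}, {0}, {2,6,10,12} are disjoint, each induces a connected subgraph, and every pair is joined by at least one edge of G. Contracting each set to a single vertex therefore yields K_{4} as a minor, and since treewidth is minor-monotone, tw(G) ≥ tw(K_{4}) = 3. The upper and lower bounds meet at 3, so that is the treewidth.

3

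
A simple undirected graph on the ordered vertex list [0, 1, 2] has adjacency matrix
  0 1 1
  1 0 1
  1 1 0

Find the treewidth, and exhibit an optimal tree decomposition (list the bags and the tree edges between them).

Treewidth 2.
Bags: B1 = {0, 1, 2}
Tree: (single bag)

A single bag containing all 3 vertices is trivially a valid decomposition of width 2. For the lower bound, the 3 vertices {0, 1, 2} are pairwise adjacent, and any tree decomposition puts a clique entirely inside one bag — forcing width ≥ 2. Combining the bounds, tw(G) = 2.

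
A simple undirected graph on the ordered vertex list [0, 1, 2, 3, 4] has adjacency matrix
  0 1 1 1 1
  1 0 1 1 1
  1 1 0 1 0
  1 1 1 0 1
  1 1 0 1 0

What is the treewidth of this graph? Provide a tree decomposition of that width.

Treewidth 3.
One optimal decomposition is:
Bags: B1 = {0, 1, 3, 4}  B2 = {0, 1, 2, 3}
Tree: B1–B2

The largest bag has 4 vertices, giving width 3; this decomposition certifies tw(G) ≤ 3. For the lower bound, the 4 vertices {0, 1, 2, 3} are pairwise adjacent, and any tree decomposition puts a clique entirely inside one bag — forcing width ≥ 3. Therefore the treewidth is 3.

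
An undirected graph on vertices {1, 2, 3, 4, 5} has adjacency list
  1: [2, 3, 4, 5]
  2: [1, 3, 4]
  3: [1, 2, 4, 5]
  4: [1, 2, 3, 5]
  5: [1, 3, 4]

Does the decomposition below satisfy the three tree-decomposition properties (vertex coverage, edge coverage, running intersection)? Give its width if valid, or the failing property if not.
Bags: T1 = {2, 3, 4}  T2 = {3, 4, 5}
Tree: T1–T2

A tree decomposition must satisfy three properties: every vertex lies in some bag; for every edge, both endpoints lie together in some bag; and for every vertex, the bags containing it form a connected subtree. Here vertex 1 appears in no bag, so the decomposition is invalid.

No — vertex 1 appears in no bag.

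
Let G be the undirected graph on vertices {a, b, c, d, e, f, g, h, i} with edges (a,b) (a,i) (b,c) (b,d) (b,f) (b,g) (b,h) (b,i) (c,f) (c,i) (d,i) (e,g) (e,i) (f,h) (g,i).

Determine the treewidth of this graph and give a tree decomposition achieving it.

Every bag has size at most 3, so the width is 3 − 1 = 2 and tw(G) ≤ 2. Conversely, {e, g, i} is a clique of size 3, and the vertices of any clique must share a bag in every tree decomposition; so some bag has ≥ 3 vertices and tw(G) ≥ 2. Combining the bounds, tw(G) = 2.

Treewidth 2.
Bags: B1 = {a, b, i}  B2 = {b, d, i}  B3 = {b, c, i}  B4 = {b, c, f}  B5 = {b, g, i}  B6 = {e, g, i}  B7 = {b, f, h}
Tree: B1–B2, B2–B3, B3–B4, B1–B5, B5–B6, B4–B7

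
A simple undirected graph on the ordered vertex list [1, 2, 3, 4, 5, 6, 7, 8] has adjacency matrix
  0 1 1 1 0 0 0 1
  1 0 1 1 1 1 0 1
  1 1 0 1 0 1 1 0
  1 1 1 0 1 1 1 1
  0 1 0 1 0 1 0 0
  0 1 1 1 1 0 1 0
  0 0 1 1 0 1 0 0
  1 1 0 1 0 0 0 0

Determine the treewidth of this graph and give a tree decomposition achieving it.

Each bag holds 4 vertices, so the decomposition has width 3, which upper-bounds the treewidth. On the other hand G contains the 4-clique {1, 2, 4, 8}. A clique must lie in a single bag of any decomposition, so no decomposition can have width below 3. Combining the bounds, tw(G) = 3.

Treewidth 3.
One optimal decomposition is:
Bags: B1 = {1, 2, 3, 4}  B2 = {2, 3, 4, 6}  B3 = {1, 2, 4, 8}  B4 = {3, 4, 6, 7}  B5 = {2, 4, 5, 6}
Tree: B1–B2, B1–B3, B2–B4, B2–B5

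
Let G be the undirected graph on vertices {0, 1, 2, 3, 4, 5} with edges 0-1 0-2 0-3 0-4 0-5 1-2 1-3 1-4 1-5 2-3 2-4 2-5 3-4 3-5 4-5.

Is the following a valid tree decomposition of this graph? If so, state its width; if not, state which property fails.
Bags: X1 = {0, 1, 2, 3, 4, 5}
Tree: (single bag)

Every vertex of G appears in some bag (union = {0, 1, 2, 3, 4, 5}); every edge is covered by a bag; and for each vertex v the set of bags containing v is connected in the bag tree. The decomposition is therefore valid. The largest bag has 6 vertices, so the width is 5.

Yes; width 5.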